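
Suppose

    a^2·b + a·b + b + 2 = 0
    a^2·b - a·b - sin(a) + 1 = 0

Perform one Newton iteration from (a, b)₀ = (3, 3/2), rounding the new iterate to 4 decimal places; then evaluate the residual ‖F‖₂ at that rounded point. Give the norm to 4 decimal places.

0.2532

At (3, 3/2): F = (21.5000, 9.858880).
Jacobian J = [[2·a·b + b, a^2 + a + 1], [2·a·b - b - cos(a), a^2 - a]].
At the point, J = [[10.5000, 13.0000], [8.489992, 6.0000]] (det J = -47.369902).
Solving J·Δ = −F gives Δ = (0.0176, -1.6681).
Then the next iterate is (a, b)₁ = (3.0176, -0.1681).
Re-evaluating at (3.0176, -0.1681): F = (-0.206062, -0.147120), so ‖F‖₂ = 0.2532.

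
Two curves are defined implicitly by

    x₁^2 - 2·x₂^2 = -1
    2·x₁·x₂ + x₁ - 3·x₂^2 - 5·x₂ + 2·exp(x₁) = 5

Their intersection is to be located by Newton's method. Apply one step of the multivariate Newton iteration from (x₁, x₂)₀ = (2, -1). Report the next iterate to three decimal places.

At (2, -1): F = (3.000, 9.77811).
Jacobian J = [[2·x₁, -4·x₂], [2·x₂ + 2·exp(x₁) + 1, 2·x₁ - 6·x₂ - 5]].
At the point, J = [[4.000, 4.000], [13.77811, 5.000]] (det J = -35.11245).
Solving J·Δ = −F gives Δ = (-0.687, -0.063).
Then the next iterate is (x₁, x₂)₁ = (1.313, -1.063).

(1.313, -1.063)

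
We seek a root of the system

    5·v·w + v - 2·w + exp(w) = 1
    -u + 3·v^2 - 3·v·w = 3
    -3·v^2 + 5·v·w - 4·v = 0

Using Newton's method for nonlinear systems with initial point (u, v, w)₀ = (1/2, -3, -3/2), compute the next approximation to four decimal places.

(5.7035, -2.0316, -0.5804)

At (1/2, -3, -3/2): F = (21.723130, 10.0000, 7.5000).
Jacobian J = [[0, 5·w + 1, 5·v + exp(w) - 2], [-1, 6·v - 3·w, -3·v], [0, -6·v + 5·w - 4, 5·v]].
At the point, J = [[0.0000, -6.5000, -16.776870], [-1.0000, -13.5000, 9.0000], [0.0000, 6.5000, -15.0000]] (det J = 206.549654).
Solving J·Δ = −F gives Δ = (5.2035, 0.9684, 0.9196).
Then the next iterate is (u, v, w)₁ = (5.7035, -2.0316, -0.5804).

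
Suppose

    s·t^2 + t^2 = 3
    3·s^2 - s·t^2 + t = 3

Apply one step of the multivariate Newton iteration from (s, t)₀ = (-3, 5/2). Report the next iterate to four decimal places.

At (-3, 5/2): F = (-15.5000, 45.2500).
Jacobian J = [[t^2, 2·s·t + 2·t], [6·s - t^2, -2·s·t + 1]].
At the point, J = [[6.2500, -10.0000], [-24.2500, 16.0000]] (det J = -142.5000).
Solving J·Δ = −F gives Δ = (1.4351, -0.6531).
Then the next iterate is (s, t)₁ = (-1.5649, 1.8469).

(-1.5649, 1.8469)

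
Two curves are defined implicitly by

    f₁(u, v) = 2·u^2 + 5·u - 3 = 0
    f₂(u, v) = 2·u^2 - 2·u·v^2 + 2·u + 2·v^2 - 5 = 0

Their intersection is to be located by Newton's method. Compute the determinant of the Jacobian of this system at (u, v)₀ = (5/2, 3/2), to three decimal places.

-135.000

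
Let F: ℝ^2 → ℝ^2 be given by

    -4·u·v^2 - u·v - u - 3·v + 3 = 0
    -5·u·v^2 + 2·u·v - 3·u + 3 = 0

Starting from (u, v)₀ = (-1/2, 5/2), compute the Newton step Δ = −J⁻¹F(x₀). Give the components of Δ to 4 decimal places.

At (-1/2, 5/2): F = (9.7500, 17.6250).
Jacobian J = [[-4·v^2 - v - 1, -8·u·v - u - 3], [-5·v^2 + 2·v - 3, -10·u·v + 2·u]].
At the point, J = [[-28.5000, 7.5000], [-29.2500, 11.5000]] (det J = -108.3750).
Solving J·Δ = −F gives Δ = (-0.1851, -2.0035).

(-0.1851, -2.0035)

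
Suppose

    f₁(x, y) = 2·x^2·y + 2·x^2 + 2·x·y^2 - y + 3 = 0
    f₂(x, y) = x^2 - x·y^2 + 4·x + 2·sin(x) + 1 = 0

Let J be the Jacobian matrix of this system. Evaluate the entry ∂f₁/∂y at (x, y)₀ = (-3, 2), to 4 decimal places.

-7.0000

∂f₁/∂y = 2·x^2 + 4·x·y - 1.
At (-3, 2) this is -7.0000.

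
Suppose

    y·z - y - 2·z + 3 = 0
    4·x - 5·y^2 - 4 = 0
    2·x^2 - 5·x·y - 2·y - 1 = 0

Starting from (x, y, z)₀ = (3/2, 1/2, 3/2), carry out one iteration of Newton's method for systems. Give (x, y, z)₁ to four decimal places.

At (3/2, 1/2, 3/2): F = (0.2500, 0.7500, -1.2500).
Jacobian J = [[0, z - 1, y - 2], [4, -10·y, 0], [4·x - 5·y, -5·x - 2, 0]].
At the point, J = [[0.0000, 0.5000, -1.5000], [4.0000, -5.0000, 0.0000], [3.5000, -9.5000, 0.0000]] (det J = 30.7500).
Solving J·Δ = −F gives Δ = (-0.6524, -0.3720, 0.0427).
Then the next iterate is (x, y, z)₁ = (0.8476, 0.1280, 1.5427).

(0.8476, 0.1280, 1.5427)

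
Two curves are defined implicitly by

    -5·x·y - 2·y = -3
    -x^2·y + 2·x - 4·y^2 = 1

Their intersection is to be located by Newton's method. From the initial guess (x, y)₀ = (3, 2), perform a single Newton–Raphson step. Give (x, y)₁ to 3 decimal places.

(-0.525, 2.250)

At (3, 2): F = (-31.000, -29.000).
Jacobian J = [[-5·y, -5·x - 2], [-2·x·y + 2, -x^2 - 8·y]].
At the point, J = [[-10.000, -17.000], [-10.000, -25.000]] (det J = 80.000).
Solving J·Δ = −F gives Δ = (-3.525, 0.250).
Then the next iterate is (x, y)₁ = (-0.525, 2.250).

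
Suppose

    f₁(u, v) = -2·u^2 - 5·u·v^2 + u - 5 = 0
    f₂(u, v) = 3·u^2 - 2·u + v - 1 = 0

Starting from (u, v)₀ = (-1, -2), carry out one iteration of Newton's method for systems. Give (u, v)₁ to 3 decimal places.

At (-1, -2): F = (12.000, 2.000).
Jacobian J = [[-4·u - 5·v^2 + 1, -10·u·v], [6·u - 2, 1]].
At the point, J = [[-15.000, -20.000], [-8.000, 1.000]] (det J = -175.000).
Solving J·Δ = −F gives Δ = (0.297, 0.377).
Then the next iterate is (u, v)₁ = (-0.703, -1.623).

(-0.703, -1.623)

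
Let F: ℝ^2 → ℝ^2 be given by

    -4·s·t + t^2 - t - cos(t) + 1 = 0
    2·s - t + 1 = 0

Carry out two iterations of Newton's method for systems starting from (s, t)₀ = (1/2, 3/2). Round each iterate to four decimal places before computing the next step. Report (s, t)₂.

(0.3294, 1.6588)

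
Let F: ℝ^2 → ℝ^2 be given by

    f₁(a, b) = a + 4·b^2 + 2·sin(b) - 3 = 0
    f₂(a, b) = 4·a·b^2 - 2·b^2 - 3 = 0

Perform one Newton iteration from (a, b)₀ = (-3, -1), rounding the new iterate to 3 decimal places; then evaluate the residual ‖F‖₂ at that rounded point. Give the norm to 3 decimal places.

1.289

At (-3, -1): F = (-3.68294, -17.000).
Jacobian J = [[1, 8·b + 2·cos(b)], [4·b^2, 8·a·b - 4·b]].
At the point, J = [[1.000, -6.91940], [4.000, 28.000]] (det J = 55.67758).
Solving J·Δ = −F gives Δ = (3.965, 0.041).
Then the next iterate is (a, b)₁ = (0.965, -0.959).
Re-evaluating at (0.965, -0.959): F = (0.00649, -1.28939), so ‖F‖₂ = 1.289.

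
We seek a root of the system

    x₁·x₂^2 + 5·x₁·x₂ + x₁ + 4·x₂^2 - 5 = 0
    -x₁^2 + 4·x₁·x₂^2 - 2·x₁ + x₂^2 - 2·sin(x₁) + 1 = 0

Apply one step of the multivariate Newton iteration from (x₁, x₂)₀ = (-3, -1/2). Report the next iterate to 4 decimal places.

At (-3, -1/2): F = (-0.2500, -4.467760).
Jacobian J = [[x₂^2 + 5·x₂ + 1, 2·x₁·x₂ + 5·x₁ + 8·x₂], [-2·x₁ + 4·x₂^2 - 2·cos(x₁) - 2, 8·x₁·x₂ + 2·x₂]].
At the point, J = [[-1.2500, -16.0000], [6.979985, 11.0000]] (det J = 97.929760).
Solving J·Δ = −F gives Δ = (0.7580, -0.0748).
Then the next iterate is (x₁, x₂)₁ = (-2.2420, -0.5748).

(-2.2420, -0.5748)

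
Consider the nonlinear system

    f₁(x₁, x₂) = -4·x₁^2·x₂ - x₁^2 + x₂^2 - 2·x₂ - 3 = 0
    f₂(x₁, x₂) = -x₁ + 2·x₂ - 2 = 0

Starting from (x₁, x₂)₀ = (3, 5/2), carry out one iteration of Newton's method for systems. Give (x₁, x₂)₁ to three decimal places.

At (3, 5/2): F = (-100.750, 0.000).
Jacobian J = [[-8·x₁·x₂ - 2·x₁, -4·x₁^2 + 2·x₂ - 2], [-1, 2]].
At the point, J = [[-66.000, -33.000], [-1.000, 2.000]] (det J = -165.000).
Solving J·Δ = −F gives Δ = (-1.221, -0.611).
Then the next iterate is (x₁, x₂)₁ = (1.779, 1.889).

(1.779, 1.889)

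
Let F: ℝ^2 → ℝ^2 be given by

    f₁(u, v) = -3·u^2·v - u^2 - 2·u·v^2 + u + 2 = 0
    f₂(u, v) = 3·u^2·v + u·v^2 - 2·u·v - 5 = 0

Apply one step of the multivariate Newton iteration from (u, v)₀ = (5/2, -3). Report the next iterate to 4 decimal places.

(1.6731, -2.1538)

At (5/2, -3): F = (9.5000, -23.7500).
Jacobian J = [[-6·u·v - 2·u - 2·v^2 + 1, -3·u^2 - 4·u·v], [6·u·v + v^2 - 2·v, 3·u^2 + 2·u·v - 2·u]].
At the point, J = [[23.0000, 11.2500], [-30.0000, -1.2500]] (det J = 308.7500).
Solving J·Δ = −F gives Δ = (-0.8269, 0.8462).
Then the next iterate is (u, v)₁ = (1.6731, -2.1538).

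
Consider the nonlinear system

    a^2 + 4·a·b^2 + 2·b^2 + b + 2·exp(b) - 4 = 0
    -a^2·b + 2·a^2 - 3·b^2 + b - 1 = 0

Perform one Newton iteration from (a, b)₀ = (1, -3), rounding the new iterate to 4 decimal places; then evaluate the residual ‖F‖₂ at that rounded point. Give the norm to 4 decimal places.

12.8396

At (1, -3): F = (48.099574, -26.0000).
Jacobian J = [[2·a + 4·b^2, 8·a·b + 4·b + 2·exp(b) + 1], [-2·a·b + 4·a, -a^2 - 6·b + 1]].
At the point, J = [[38.0000, -34.900426], [10.0000, 18.0000]] (det J = 1033.004259).
Solving J·Δ = −F gives Δ = (0.0403, 1.4221).
Then the next iterate is (a, b)₁ = (1.0403, -1.5779).
Re-evaluating at (1.0403, -1.5779): F = (11.257101, -6.175116), so ‖F‖₂ = 12.8396.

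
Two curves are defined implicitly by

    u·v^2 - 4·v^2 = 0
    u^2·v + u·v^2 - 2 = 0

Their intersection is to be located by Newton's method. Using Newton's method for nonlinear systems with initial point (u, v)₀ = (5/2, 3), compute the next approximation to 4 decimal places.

At (5/2, 3): F = (-13.5000, 39.2500).
Jacobian J = [[v^2, 2·u·v - 8·v], [2·u·v + v^2, u^2 + 2·u·v]].
At the point, J = [[9.0000, -9.0000], [24.0000, 21.2500]] (det J = 407.2500).
Solving J·Δ = −F gives Δ = (-0.1630, -1.6630).
Then the next iterate is (u, v)₁ = (2.3370, 1.3370).

(2.3370, 1.3370)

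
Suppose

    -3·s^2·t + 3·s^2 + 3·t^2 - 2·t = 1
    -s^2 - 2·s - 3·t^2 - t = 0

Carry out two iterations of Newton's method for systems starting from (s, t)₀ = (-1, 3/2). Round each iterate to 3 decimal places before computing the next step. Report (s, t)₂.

(-1.734, 0.692)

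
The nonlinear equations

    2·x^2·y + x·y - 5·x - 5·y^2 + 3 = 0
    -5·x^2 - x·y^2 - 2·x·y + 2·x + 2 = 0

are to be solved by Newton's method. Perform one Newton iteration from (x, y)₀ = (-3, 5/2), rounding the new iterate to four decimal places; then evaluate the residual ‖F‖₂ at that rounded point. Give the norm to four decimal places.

4.0091

At (-3, 5/2): F = (24.2500, -15.2500).
Jacobian J = [[4·x·y + y - 5, 2·x^2 + x - 10·y], [-10·x - y^2 - 2·y + 2, -2·x·y - 2·x]].
At the point, J = [[-32.5000, -10.0000], [20.7500, 21.0000]] (det J = -475.0000).
Solving J·Δ = −F gives Δ = (0.7511, -0.0159).
Then the next iterate is (x, y)₁ = (-2.2489, 2.4841).
Re-evaluating at (-2.2489, 2.4841): F = (2.931169, -2.735165), so ‖F‖₂ = 4.0091.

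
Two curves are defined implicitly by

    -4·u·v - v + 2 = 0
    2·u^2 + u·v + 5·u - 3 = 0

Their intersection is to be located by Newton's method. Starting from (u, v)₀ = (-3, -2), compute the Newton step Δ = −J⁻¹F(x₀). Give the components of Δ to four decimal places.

(0.0800, 1.7600)

At (-3, -2): F = (-20.0000, 6.0000).
Jacobian J = [[-4·v, -4·u - 1], [4·u + v + 5, u]].
At the point, J = [[8.0000, 11.0000], [-9.0000, -3.0000]] (det J = 75.0000).
Solving J·Δ = −F gives Δ = (0.0800, 1.7600).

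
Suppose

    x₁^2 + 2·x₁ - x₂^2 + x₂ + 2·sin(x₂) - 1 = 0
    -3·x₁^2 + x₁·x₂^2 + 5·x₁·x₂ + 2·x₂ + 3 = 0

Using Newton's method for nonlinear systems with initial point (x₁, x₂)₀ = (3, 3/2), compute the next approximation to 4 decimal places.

At (3, 3/2): F = (15.244990, 8.2500).
Jacobian J = [[2·x₁ + 2, -2·x₂ + 2·cos(x₂) + 1], [-6·x₁ + x₂^2 + 5·x₂, 2·x₁·x₂ + 5·x₁ + 2]].
At the point, J = [[8.0000, -1.858526], [-8.2500, 26.0000]] (det J = 192.667164).
Solving J·Δ = −F gives Δ = (-2.1369, -0.9953).
Then the next iterate is (x₁, x₂)₁ = (0.8631, 0.5047).

(0.8631, 0.5047)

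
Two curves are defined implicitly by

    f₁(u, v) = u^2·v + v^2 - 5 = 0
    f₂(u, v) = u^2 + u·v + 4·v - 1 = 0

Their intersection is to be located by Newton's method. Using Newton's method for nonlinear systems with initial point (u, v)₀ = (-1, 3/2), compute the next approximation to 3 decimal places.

At (-1, 3/2): F = (-1.250, 4.500).
Jacobian J = [[2·u·v, u^2 + 2·v], [2·u + v, u + 4]].
At the point, J = [[-3.000, 4.000], [-0.500, 3.000]] (det J = -7.000).
Solving J·Δ = −F gives Δ = (-3.107, -2.018).
Then the next iterate is (u, v)₁ = (-4.107, -0.518).

(-4.107, -0.518)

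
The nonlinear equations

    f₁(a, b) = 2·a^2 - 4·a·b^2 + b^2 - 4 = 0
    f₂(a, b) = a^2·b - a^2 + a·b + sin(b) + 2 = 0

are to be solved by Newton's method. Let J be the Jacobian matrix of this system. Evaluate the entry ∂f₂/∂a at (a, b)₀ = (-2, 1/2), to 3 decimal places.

∂f₂/∂a = 2·a·b - 2·a + b.
At (-2, 1/2) this is 2.500.

2.500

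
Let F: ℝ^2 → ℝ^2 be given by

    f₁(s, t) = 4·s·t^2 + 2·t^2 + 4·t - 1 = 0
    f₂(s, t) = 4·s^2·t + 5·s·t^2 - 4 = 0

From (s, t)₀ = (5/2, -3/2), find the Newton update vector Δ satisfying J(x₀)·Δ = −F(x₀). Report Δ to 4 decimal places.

At (5/2, -3/2): F = (20.0000, -13.3750).
Jacobian J = [[4·t^2, 8·s·t + 4·t + 4], [8·s·t + 5·t^2, 4·s^2 + 10·s·t]].
At the point, J = [[9.0000, -32.0000], [-18.7500, -12.5000]] (det J = -712.5000).
Solving J·Δ = −F gives Δ = (-0.9516, 0.3574).

(-0.9516, 0.3574)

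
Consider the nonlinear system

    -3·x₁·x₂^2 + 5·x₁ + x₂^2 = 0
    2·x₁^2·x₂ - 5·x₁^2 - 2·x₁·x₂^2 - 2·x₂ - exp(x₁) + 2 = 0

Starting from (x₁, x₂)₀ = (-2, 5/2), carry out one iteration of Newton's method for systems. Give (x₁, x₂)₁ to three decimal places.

(-3.325, 1.015)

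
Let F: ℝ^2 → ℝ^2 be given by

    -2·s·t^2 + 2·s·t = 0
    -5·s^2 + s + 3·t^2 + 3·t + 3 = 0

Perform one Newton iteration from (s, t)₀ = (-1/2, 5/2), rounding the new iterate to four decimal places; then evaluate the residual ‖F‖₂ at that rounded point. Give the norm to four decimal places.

At (-1/2, 5/2): F = (3.7500, 27.5000).
Jacobian J = [[-2·t^2 + 2·t, -4·s·t + 2·s], [-10·s + 1, 6·t + 3]].
At the point, J = [[-7.5000, 4.0000], [6.0000, 18.0000]] (det J = -159.0000).
Solving J·Δ = −F gives Δ = (-0.2673, -1.4387).
Then the next iterate is (s, t)₁ = (-0.7673, 1.0613).
Re-evaluating at (-0.7673, 1.0613): F = (0.099838, 5.851927), so ‖F‖₂ = 5.8528.

5.8528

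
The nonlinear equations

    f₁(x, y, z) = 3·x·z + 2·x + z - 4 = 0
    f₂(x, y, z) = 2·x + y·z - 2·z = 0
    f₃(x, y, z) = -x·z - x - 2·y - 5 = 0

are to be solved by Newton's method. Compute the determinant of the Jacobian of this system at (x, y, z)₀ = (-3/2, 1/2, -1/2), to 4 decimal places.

J = [[3·z + 2, 0, 3·x + 1], [2, z, y - 2], [-z - 1, -2, -x]].
At the point, J = [[0.5000, 0.0000, -3.5000], [2.0000, -0.5000, -1.5000], [-0.5000, -2.0000, 1.5000]].
det J = 13.0000.

13.0000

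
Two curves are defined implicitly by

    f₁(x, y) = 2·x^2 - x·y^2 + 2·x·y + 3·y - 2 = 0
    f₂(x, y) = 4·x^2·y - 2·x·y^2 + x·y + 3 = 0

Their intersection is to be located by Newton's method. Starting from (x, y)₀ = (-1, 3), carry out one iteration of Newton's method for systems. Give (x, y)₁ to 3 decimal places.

At (-1, 3): F = (12.000, 30.000).
Jacobian J = [[4·x - y^2 + 2·y, -2·x·y + 2·x + 3], [8·x·y - 2·y^2 + y, 4·x^2 - 4·x·y + x]].
At the point, J = [[-7.000, 7.000], [-39.000, 15.000]] (det J = 168.000).
Solving J·Δ = −F gives Δ = (0.179, -1.536).
Then the next iterate is (x, y)₁ = (-0.821, 1.464).

(-0.821, 1.464)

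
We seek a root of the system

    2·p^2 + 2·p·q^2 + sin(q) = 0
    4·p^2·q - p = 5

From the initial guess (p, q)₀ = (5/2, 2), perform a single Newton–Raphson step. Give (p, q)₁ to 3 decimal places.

(2.509, 0.285)

At (5/2, 2): F = (33.40930, 42.500).
Jacobian J = [[4·p + 2·q^2, 4·p·q + cos(q)], [8·p·q - 1, 4·p^2]].
At the point, J = [[18.000, 19.58385], [39.000, 25.000]] (det J = -313.77027).
Solving J·Δ = −F gives Δ = (0.009, -1.715).
Then the next iterate is (p, q)₁ = (2.509, 0.285).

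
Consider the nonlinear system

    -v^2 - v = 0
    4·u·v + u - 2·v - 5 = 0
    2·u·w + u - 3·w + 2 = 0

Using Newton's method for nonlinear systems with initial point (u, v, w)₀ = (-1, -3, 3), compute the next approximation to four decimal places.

At (-1, -3, 3): F = (-6.0000, 12.0000, -14.0000).
Jacobian J = [[0, -2·v - 1, 0], [4·v + 1, 4·u - 2, 0], [2·w + 1, 0, 2·u - 3]].
At the point, J = [[0.0000, 5.0000, 0.0000], [-11.0000, -6.0000, 0.0000], [7.0000, 0.0000, -5.0000]] (det J = -275.0000).
Solving J·Δ = −F gives Δ = (0.4364, 1.2000, -2.1891).
Then the next iterate is (u, v, w)₁ = (-0.5636, -1.8000, 0.8109).

(-0.5636, -1.8000, 0.8109)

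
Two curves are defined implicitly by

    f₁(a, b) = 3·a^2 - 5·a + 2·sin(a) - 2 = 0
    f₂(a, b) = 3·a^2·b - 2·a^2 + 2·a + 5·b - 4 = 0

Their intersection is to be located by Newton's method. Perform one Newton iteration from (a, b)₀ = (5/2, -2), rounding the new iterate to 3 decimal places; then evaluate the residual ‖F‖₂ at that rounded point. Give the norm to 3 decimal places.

15.643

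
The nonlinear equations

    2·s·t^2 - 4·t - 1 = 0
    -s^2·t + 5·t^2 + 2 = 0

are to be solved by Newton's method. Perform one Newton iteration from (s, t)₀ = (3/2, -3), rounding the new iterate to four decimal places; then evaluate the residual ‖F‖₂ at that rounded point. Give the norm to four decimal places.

16.9411

At (3/2, -3): F = (38.0000, 53.7500).
Jacobian J = [[2·t^2, 4·s·t - 4], [-2·s·t, -s^2 + 10·t]].
At the point, J = [[18.0000, -22.0000], [9.0000, -32.2500]] (det J = -382.5000).
Solving J·Δ = −F gives Δ = (-0.1124, 1.6353).
Then the next iterate is (s, t)₁ = (1.3876, -1.3647).
Re-evaluating at (1.3876, -1.3647): F = (9.627349, 13.939670), so ‖F‖₂ = 16.9411.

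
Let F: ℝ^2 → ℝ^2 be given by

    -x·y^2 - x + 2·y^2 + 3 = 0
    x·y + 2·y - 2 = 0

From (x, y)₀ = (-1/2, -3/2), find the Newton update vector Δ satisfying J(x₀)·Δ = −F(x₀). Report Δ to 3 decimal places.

(-1.128, 1.705)

At (-1/2, -3/2): F = (9.125, -4.250).
Jacobian J = [[-y^2 - 1, -2·x·y + 4·y], [y, x + 2]].
At the point, J = [[-3.250, -7.500], [-1.500, 1.500]] (det J = -16.125).
Solving J·Δ = −F gives Δ = (-1.128, 1.705).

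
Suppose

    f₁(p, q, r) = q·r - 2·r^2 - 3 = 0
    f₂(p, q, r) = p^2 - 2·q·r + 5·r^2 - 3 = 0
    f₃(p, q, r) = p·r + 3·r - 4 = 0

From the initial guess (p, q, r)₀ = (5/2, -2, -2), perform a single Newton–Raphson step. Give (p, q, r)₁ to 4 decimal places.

At (5/2, -2, -2): F = (-7.0000, 15.2500, -15.0000).
Jacobian J = [[0, r, q - 4·r], [2·p, -2·r, -2·q + 10·r], [r, 0, p + 3]].
At the point, J = [[0.0000, -2.0000, 6.0000], [5.0000, 4.0000, -16.0000], [-2.0000, 0.0000, 5.5000]] (det J = 39.0000).
Solving J·Δ = −F gives Δ = (2.7244, 7.6538, 3.7179).
Then the next iterate is (p, q, r)₁ = (5.2244, 5.6538, 1.7179).

(5.2244, 5.6538, 1.7179)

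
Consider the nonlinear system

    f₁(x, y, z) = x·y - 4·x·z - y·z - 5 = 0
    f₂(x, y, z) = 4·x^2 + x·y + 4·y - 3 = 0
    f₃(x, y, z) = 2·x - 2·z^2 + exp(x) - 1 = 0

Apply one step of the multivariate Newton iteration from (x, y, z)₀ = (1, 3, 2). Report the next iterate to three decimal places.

At (1, 3, 2): F = (-16.000, 16.000, -4.28172).
Jacobian J = [[y - 4·z, x - z, -4·x - y], [8·x + y, x + 4, 0], [exp(x) + 2, 0, -4·z]].
At the point, J = [[-5.000, -1.000, -7.000], [11.000, 5.000, 0.000], [4.71828, 0.000, -8.000]] (det J = 277.13986).
Solving J·Δ = −F gives Δ = (-1.307, -0.325, -1.306).
Then the next iterate is (x, y, z)₁ = (-0.307, 2.675, 0.694).

(-0.307, 2.675, 0.694)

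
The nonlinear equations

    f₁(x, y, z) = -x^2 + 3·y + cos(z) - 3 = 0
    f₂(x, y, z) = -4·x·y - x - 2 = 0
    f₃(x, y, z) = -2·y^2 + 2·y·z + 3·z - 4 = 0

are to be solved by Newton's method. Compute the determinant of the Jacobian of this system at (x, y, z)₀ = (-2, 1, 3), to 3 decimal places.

236.411

J = [[-2·x, 3, -sin(z)], [-4·y - 1, -4·x, 0], [0, -4·y + 2·z, 2·y + 3]].
At the point, J = [[4.000, 3.000, -0.14112], [-5.000, 8.000, 0.000], [0.000, 2.000, 5.000]].
det J = 236.411.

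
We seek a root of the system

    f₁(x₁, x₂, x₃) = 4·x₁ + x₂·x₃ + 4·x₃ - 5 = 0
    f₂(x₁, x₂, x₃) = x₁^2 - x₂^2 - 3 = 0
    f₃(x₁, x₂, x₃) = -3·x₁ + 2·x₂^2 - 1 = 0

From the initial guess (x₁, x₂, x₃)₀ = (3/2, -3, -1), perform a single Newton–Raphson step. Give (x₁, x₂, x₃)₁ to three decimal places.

At (3/2, -3, -1): F = (0.000, -9.750, 12.500).
Jacobian J = [[4, x₃, x₂ + 4], [2·x₁, -2·x₂, 0], [-3, 4·x₂, 0]].
At the point, J = [[4.000, -1.000, 1.000], [3.000, 6.000, 0.000], [-3.000, -12.000, 0.000]] (det J = -18.000).
Solving J·Δ = −F gives Δ = (2.333, 0.458, -8.875).
Then the next iterate is (x₁, x₂, x₃)₁ = (3.833, -2.542, -9.875).

(3.833, -2.542, -9.875)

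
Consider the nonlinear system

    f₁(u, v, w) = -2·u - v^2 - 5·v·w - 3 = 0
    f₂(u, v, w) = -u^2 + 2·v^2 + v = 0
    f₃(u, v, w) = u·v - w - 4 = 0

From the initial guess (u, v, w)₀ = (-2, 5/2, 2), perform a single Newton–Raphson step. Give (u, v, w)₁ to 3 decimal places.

(0.636, 0.541, 1.509)

At (-2, 5/2, 2): F = (-30.250, 11.000, -11.000).
Jacobian J = [[-2, -2·v - 5·w, -5·v], [-2·u, 4·v + 1, 0], [v, u, -1]].
At the point, J = [[-2.000, -15.000, -12.500], [4.000, 11.000, 0.000], [2.500, -2.000, -1.000]] (det J = 405.750).
Solving J·Δ = −F gives Δ = (2.636, -1.959, -0.491).
Then the next iterate is (u, v, w)₁ = (0.636, 0.541, 1.509).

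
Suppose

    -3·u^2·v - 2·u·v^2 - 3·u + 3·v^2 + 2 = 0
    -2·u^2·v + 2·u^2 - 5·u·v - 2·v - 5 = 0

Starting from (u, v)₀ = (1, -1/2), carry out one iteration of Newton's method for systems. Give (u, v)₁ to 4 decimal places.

(1.0195, -0.3149)

At (1, -1/2): F = (0.7500, 1.5000).
Jacobian J = [[-6·u·v - 2·v^2 - 3, -3·u^2 - 4·u·v + 6·v], [-4·u·v + 4·u - 5·v, -2·u^2 - 5·u - 2]].
At the point, J = [[-0.5000, -4.0000], [8.5000, -9.0000]] (det J = 38.5000).
Solving J·Δ = −F gives Δ = (0.0195, 0.1851).
Then the next iterate is (u, v)₁ = (1.0195, -0.3149).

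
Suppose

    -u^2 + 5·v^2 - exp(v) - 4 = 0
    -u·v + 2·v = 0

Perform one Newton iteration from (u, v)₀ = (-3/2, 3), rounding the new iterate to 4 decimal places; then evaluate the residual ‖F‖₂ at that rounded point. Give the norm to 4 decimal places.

At (-3/2, 3): F = (18.664463, 10.5000).
Jacobian J = [[-2·u, 10·v - exp(v)], [-v, -u + 2]].
At the point, J = [[3.0000, 9.914463], [-3.0000, 3.5000]] (det J = 40.243389).
Solving J·Δ = −F gives Δ = (0.9635, -2.1741).
Then the next iterate is (u, v)₁ = (-0.5365, 0.8259).
Re-evaluating at (-0.5365, 0.8259): F = (-3.161214, 2.094895), so ‖F‖₂ = 3.7923.

3.7923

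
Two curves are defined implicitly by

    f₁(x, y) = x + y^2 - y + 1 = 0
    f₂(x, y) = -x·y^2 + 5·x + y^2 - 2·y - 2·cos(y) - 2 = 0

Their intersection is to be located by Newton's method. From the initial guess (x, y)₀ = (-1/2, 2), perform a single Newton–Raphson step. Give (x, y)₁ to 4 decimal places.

(-7.4359, 3.4786)

At (-1/2, 2): F = (2.5000, -1.667706).
Jacobian J = [[1, 2·y - 1], [-y^2 + 5, -2·x·y + 2·y + 2·sin(y) - 2]].
At the point, J = [[1.0000, 3.0000], [1.0000, 5.818595]] (det J = 2.818595).
Solving J·Δ = −F gives Δ = (-6.9359, 1.4786).
Then the next iterate is (x, y)₁ = (-7.4359, 3.4786).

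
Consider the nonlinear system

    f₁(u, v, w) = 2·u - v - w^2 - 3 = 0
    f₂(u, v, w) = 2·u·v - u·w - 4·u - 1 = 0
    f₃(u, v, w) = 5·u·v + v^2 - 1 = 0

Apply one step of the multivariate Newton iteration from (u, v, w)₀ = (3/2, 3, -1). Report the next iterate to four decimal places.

At (3/2, 3, -1): F = (-4.0000, 3.5000, 30.5000).
Jacobian J = [[2, -1, -2·w], [2·v - w - 4, 2·u, -u], [5·v, 5·u + 2·v, 0]].
At the point, J = [[2.0000, -1.0000, 2.0000], [3.0000, 3.0000, -1.5000], [15.0000, 13.5000, 0.0000]] (det J = 54.0000).
Solving J·Δ = −F gives Δ = (2.2917, -4.8056, -2.6944).
Then the next iterate is (u, v, w)₁ = (3.7917, -1.8056, -3.6944).

(3.7917, -1.8056, -3.6944)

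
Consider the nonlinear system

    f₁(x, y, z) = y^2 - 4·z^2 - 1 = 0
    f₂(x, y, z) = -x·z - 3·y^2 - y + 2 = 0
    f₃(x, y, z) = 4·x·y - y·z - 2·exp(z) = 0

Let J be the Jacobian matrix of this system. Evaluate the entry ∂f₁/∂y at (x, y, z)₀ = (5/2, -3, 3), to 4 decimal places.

∂f₁/∂y = 2·y.
At (5/2, -3, 3) this is -6.0000.

-6.0000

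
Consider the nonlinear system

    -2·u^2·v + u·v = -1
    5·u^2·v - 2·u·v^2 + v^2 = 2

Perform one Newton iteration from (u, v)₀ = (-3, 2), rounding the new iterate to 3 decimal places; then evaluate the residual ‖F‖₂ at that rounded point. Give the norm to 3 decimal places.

35.571

At (-3, 2): F = (-41.000, 116.000).
Jacobian J = [[-4·u·v + v, -2·u^2 + u], [10·u·v - 2·v^2, 5·u^2 - 4·u·v + 2·v]].
At the point, J = [[26.000, -21.000], [-68.000, 73.000]] (det J = 470.000).
Solving J·Δ = −F gives Δ = (1.185, -0.485).
Then the next iterate is (u, v)₁ = (-1.815, 1.515).
Re-evaluating at (-1.815, 1.515): F = (-11.73123, 33.58065), so ‖F‖₂ = 35.571.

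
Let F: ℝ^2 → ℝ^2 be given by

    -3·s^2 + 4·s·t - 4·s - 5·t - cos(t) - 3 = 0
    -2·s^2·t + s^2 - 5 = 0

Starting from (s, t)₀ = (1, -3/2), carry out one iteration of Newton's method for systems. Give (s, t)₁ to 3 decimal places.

At (1, -3/2): F = (-8.57074, -1.000).
Jacobian J = [[-6·s + 4·t - 4, 4·s + sin(t) - 5], [-4·s·t + 2·s, -2·s^2]].
At the point, J = [[-16.000, -1.99749], [8.000, -2.000]] (det J = 47.97996).
Solving J·Δ = −F gives Δ = (-0.316, -1.763).
Then the next iterate is (s, t)₁ = (0.684, -3.263).

(0.684, -3.263)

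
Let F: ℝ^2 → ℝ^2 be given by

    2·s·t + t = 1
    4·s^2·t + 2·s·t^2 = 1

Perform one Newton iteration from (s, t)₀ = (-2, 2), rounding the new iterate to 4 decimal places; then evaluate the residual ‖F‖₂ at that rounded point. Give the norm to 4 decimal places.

At (-2, 2): F = (-7.0000, 15.0000).
Jacobian J = [[2·t, 2·s + 1], [8·s·t + 2·t^2, 4·s^2 + 4·s·t]].
At the point, J = [[4.0000, -3.0000], [-24.0000, 0.0000]] (det J = -72.0000).
Solving J·Δ = −F gives Δ = (0.6250, -1.5000).
Then the next iterate is (s, t)₁ = (-1.3750, 0.5000).
Re-evaluating at (-1.3750, 0.5000): F = (-1.8750, 2.093750), so ‖F‖₂ = 2.8106.

2.8106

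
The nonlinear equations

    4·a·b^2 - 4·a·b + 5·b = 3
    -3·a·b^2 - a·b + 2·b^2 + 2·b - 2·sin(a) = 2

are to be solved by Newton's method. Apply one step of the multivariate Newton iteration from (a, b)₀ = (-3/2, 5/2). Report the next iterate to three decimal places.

At (-3/2, 5/2): F = (-13.000, 49.36999).
Jacobian J = [[4·b^2 - 4·b, 8·a·b - 4·a + 5], [-3·b^2 - b - 2·cos(a), -6·a·b - a + 4·b + 2]].
At the point, J = [[15.000, -19.000], [-21.39147, 36.000]] (det J = 133.56199).
Solving J·Δ = −F gives Δ = (-3.519, -3.463).
Then the next iterate is (a, b)₁ = (-5.019, -0.963).

(-5.019, -0.963)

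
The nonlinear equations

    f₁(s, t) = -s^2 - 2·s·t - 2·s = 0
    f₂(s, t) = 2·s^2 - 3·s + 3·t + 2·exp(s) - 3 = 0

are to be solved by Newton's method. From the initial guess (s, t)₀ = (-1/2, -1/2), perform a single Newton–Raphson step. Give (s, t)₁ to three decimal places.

(-1.038, -0.750)

At (-1/2, -1/2): F = (0.250, -1.28694).
Jacobian J = [[-2·s - 2·t - 2, -2·s], [4·s + 2·exp(s) - 3, 3]].
At the point, J = [[0.000, 1.000], [-3.78694, 3.000]] (det J = 3.78694).
Solving J·Δ = −F gives Δ = (-0.538, -0.250).
Then the next iterate is (s, t)₁ = (-1.038, -0.750).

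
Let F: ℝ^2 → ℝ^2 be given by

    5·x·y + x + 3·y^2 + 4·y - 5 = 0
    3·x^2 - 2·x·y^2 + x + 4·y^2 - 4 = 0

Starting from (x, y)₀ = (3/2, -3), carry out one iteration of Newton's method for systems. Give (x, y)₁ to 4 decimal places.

(-3.2539, 5.5469)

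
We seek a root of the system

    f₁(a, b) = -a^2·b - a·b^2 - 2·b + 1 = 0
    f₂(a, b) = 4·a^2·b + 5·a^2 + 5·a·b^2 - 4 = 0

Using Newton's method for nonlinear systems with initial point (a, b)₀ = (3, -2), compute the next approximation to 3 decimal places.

(1.490, -0.918)

At (3, -2): F = (11.000, 29.000).
Jacobian J = [[-2·a·b - b^2, -a^2 - 2·a·b - 2], [8·a·b + 10·a + 5·b^2, 4·a^2 + 10·a·b]].
At the point, J = [[8.000, 1.000], [2.000, -24.000]] (det J = -194.000).
Solving J·Δ = −F gives Δ = (-1.510, 1.082).
Then the next iterate is (a, b)₁ = (1.490, -0.918).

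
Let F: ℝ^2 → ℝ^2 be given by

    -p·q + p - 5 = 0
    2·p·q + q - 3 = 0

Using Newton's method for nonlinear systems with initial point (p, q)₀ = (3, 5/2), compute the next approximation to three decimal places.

At (3, 5/2): F = (-9.500, 14.500).
Jacobian J = [[-q + 1, -p], [2·q, 2·p + 1]].
At the point, J = [[-1.500, -3.000], [5.000, 7.000]] (det J = 4.500).
Solving J·Δ = −F gives Δ = (5.111, -5.722).
Then the next iterate is (p, q)₁ = (8.111, -3.222).

(8.111, -3.222)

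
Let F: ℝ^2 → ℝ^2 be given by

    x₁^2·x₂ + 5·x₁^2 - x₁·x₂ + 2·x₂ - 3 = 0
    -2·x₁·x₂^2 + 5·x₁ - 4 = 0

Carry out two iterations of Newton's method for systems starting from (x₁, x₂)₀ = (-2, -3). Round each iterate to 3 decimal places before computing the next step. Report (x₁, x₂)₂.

(-1.827, -1.920)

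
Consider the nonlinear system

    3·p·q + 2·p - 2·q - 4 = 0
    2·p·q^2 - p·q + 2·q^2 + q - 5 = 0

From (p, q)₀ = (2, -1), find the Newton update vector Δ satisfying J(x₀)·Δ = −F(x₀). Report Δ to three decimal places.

(-44.000, -10.000)

At (2, -1): F = (-4.000, 2.000).
Jacobian J = [[3·q + 2, 3·p - 2], [2·q^2 - q, 4·p·q - p + 4·q + 1]].
At the point, J = [[-1.000, 4.000], [3.000, -13.000]] (det J = 1.000).
Solving J·Δ = −F gives Δ = (-44.000, -10.000).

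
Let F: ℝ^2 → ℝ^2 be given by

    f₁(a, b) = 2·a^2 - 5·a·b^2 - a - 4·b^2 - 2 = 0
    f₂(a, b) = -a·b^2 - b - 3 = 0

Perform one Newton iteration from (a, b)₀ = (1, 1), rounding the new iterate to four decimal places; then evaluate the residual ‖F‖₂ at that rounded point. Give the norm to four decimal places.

At (1, 1): F = (-10.0000, -5.0000).
Jacobian J = [[4·a - 5·b^2 - 1, -10·a·b - 8·b], [-b^2, -2·a·b - 1]].
At the point, J = [[-2.0000, -18.0000], [-1.0000, -3.0000]] (det J = -12.0000).
Solving J·Δ = −F gives Δ = (-5.0000, 0.0000).
Then the next iterate is (a, b)₁ = (-4.0000, 1.0000).
Re-evaluating at (-4.0000, 1.0000): F = (50.0000, 0.0000), so ‖F‖₂ = 50.0000.

50.0000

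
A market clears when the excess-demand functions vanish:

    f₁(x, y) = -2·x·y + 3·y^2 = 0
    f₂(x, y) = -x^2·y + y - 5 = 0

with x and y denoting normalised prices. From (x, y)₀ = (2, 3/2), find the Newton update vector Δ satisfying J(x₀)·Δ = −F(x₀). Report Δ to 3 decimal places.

(-1.160, -0.846)

At (2, 3/2): F = (0.750, -9.500).
Jacobian J = [[-2·y, -2·x + 6·y], [-2·x·y, -x^2 + 1]].
At the point, J = [[-3.000, 5.000], [-6.000, -3.000]] (det J = 39.000).
Solving J·Δ = −F gives Δ = (-1.160, -0.846).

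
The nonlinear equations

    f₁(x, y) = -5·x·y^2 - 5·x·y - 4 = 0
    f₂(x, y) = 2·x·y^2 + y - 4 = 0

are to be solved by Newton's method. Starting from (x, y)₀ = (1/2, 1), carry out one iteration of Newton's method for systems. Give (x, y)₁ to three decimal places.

At (1/2, 1): F = (-9.000, -2.000).
Jacobian J = [[-5·y^2 - 5·y, -10·x·y - 5·x], [2·y^2, 4·x·y + 1]].
At the point, J = [[-10.000, -7.500], [2.000, 3.000]] (det J = -15.000).
Solving J·Δ = −F gives Δ = (-2.800, 2.533).
Then the next iterate is (x, y)₁ = (-2.300, 3.533).

(-2.300, 3.533)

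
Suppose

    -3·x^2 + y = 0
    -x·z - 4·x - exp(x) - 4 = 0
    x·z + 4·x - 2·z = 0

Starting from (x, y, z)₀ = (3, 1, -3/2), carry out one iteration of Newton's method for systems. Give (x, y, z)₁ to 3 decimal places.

At (3, 1, -3/2): F = (-26.000, -31.58554, 10.500).
Jacobian J = [[-6·x, 1, 0], [-z - exp(x) - 4, 0, -x], [z + 4, 0, x - 2]].
At the point, J = [[-18.000, 1.000, 0.000], [-22.58554, 0.000, -3.000], [2.500, 0.000, 1.000]] (det J = 15.08554).
Solving J·Δ = −F gives Δ = (-0.006, 25.898, -10.486).
Then the next iterate is (x, y, z)₁ = (2.994, 26.898, -11.986).

(2.994, 26.898, -11.986)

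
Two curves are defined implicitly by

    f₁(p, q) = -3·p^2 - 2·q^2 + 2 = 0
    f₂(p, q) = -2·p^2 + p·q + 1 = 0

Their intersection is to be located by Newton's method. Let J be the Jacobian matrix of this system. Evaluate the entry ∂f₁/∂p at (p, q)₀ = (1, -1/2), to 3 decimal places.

∂f₁/∂p = -6·p.
At (1, -1/2) this is -6.000.

-6.000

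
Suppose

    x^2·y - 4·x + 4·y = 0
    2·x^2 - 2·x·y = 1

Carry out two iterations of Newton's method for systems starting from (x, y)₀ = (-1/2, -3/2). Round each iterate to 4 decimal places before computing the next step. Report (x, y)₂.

At (-1/2, -3/2): F = (-4.3750, -2.0000).
Jacobian J = [[2·x·y - 4, x^2 + 4], [4·x - 2·y, -2·x]].
At the point, J = [[-2.5000, 4.2500], [1.0000, 1.0000]] (det J = -6.7500).
Solving J·Δ = −F gives Δ = (0.6111, 1.3889).
Then the next iterate is (x, y)₁ = (0.1111, -0.1111).
Round to (0.1111, -0.1111) and repeat: F = (-0.890171, -0.950627), J = [[-4.024686, 4.012343], [0.6666, -0.2222]].
Δ = (2.2535, 2.4823), so (x, y)₂ = (2.3646, 2.3712).

(2.3646, 2.3712)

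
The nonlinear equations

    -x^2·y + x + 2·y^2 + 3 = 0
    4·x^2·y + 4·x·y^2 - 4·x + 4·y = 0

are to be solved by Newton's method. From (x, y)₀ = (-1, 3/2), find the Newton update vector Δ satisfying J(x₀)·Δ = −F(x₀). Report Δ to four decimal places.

At (-1, 3/2): F = (5.0000, 7.0000).
Jacobian J = [[-2·x·y + 1, -x^2 + 4·y], [8·x·y + 4·y^2 - 4, 4·x^2 + 8·x·y + 4]].
At the point, J = [[4.0000, 5.0000], [-7.0000, -4.0000]] (det J = 19.0000).
Solving J·Δ = −F gives Δ = (2.8947, -3.3158).

(2.8947, -3.3158)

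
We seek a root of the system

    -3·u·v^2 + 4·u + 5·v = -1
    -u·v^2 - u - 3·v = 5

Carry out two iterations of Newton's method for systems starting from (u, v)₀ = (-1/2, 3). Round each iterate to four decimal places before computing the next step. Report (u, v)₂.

At (-1/2, 3): F = (27.5000, -9.0000).
Jacobian J = [[-3·v^2 + 4, -6·u·v + 5], [-v^2 - 1, -2·u·v - 3]].
At the point, J = [[-23.0000, 14.0000], [-10.0000, 0.0000]] (det J = 140.0000).
Solving J·Δ = −F gives Δ = (-0.9000, -3.4429).
Then the next iterate is (u, v)₁ = (-1.4000, -0.4429).
Round to (-1.4000, -0.4429) and repeat: F = (-5.990626, -1.996675), J = [[3.411519, 1.279640], [-1.196160, -4.240120]].
Δ = (2.1613, -1.0806), so (u, v)₂ = (0.7613, -1.5235).

(0.7613, -1.5235)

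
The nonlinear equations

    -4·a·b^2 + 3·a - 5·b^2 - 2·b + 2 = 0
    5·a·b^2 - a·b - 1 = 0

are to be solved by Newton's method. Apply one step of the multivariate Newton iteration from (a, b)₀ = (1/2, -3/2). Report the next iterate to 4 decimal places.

At (1/2, -3/2): F = (-9.2500, 5.3750).
Jacobian J = [[-4·b^2 + 3, -8·a·b - 10·b - 2], [5·b^2 - b, 10·a·b - a]].
At the point, J = [[-6.0000, 19.0000], [12.7500, -8.0000]] (det J = -194.2500).
Solving J·Δ = −F gives Δ = (-0.1448, 0.4411).
Then the next iterate is (a, b)₁ = (0.3552, -1.0589).

(0.3552, -1.0589)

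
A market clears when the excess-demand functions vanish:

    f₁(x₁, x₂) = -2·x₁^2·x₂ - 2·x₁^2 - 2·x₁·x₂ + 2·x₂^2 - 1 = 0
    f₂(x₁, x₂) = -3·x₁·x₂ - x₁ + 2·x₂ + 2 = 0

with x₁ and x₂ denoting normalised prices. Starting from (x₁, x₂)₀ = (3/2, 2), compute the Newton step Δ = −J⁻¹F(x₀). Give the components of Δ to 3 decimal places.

At (3/2, 2): F = (-12.500, -4.500).
Jacobian J = [[-4·x₁·x₂ - 4·x₁ - 2·x₂, -2·x₁^2 - 2·x₁ + 4·x₂], [-3·x₂ - 1, -3·x₁ + 2]].
At the point, J = [[-22.000, 0.500], [-7.000, -2.500]] (det J = 58.500).
Solving J·Δ = −F gives Δ = (-0.573, -0.197).

(-0.573, -0.197)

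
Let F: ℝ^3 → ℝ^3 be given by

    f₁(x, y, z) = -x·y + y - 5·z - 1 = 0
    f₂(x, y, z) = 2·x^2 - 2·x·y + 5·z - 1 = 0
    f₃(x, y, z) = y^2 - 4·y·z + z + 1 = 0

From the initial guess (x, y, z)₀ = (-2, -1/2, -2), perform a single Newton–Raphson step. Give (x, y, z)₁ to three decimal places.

(-1.599, -0.485, -0.451)

At (-2, -1/2, -2): F = (7.500, -5.000, -4.750).
Jacobian J = [[-y, -x + 1, -5], [4·x - 2·y, -2·x, 5], [0, 2·y - 4·z, -4·y + 1]].
At the point, J = [[0.500, 3.000, -5.000], [-7.000, 4.000, 5.000], [0.000, 7.000, 3.000]] (det J = 296.500).
Solving J·Δ = −F gives Δ = (0.401, 0.015, 1.549).
Then the next iterate is (x, y, z)₁ = (-1.599, -0.485, -0.451).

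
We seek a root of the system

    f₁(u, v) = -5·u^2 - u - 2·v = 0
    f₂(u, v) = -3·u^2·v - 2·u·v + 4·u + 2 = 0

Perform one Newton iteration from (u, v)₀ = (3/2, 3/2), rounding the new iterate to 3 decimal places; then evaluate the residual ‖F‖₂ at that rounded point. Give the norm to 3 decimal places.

At (3/2, 3/2): F = (-15.750, -6.625).
Jacobian J = [[-10·u - 1, -2], [-6·u·v - 2·v + 4, -3·u^2 - 2·u]].
At the point, J = [[-16.000, -2.000], [-12.500, -9.750]] (det J = 131.000).
Solving J·Δ = −F gives Δ = (-1.071, 0.694).
Then the next iterate is (u, v)₁ = (0.429, 2.194).
Re-evaluating at (0.429, 2.194): F = (-5.73720, 0.62219), so ‖F‖₂ = 5.771.

5.771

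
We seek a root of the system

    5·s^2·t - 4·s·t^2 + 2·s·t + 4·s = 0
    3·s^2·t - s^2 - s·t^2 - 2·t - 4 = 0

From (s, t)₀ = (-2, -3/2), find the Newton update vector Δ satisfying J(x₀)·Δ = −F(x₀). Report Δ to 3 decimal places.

At (-2, -3/2): F = (-14.000, -18.500).
Jacobian J = [[10·s·t - 4·t^2 + 2·t + 4, 5·s^2 - 8·s·t + 2·s], [6·s·t - 2·s - t^2, 3·s^2 - 2·s·t - 2]].
At the point, J = [[22.000, -8.000], [19.750, 4.000]] (det J = 246.000).
Solving J·Δ = −F gives Δ = (0.829, 0.530).

(0.829, 0.530)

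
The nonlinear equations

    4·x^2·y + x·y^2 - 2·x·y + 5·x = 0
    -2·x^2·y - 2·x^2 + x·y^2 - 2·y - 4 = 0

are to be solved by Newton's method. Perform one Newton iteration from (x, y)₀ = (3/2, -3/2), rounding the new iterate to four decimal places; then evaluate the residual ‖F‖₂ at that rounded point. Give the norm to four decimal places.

At (3/2, -3/2): F = (1.8750, 4.6250).
Jacobian J = [[8·x·y + y^2 - 2·y + 5, 4·x^2 + 2·x·y - 2·x], [-4·x·y - 4·x + y^2, -2·x^2 + 2·x·y - 2]].
At the point, J = [[-7.7500, 1.5000], [5.2500, -11.0000]] (det J = 77.3750).
Solving J·Δ = −F gives Δ = (0.3562, 0.5905).
Then the next iterate is (x, y)₁ = (1.8562, -0.9095).
Re-evaluating at (1.8562, -0.9095): F = (1.658208, -1.269201), so ‖F‖₂ = 2.0882.

2.0882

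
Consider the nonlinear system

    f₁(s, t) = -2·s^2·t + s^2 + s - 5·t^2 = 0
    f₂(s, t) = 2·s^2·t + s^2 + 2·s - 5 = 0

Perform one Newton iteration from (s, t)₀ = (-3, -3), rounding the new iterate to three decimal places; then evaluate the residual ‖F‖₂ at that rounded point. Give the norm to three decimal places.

18.493

At (-3, -3): F = (15.000, -56.000).
Jacobian J = [[-4·s·t + 2·s + 1, -2·s^2 - 10·t], [4·s·t + 2·s + 2, 2·s^2]].
At the point, J = [[-41.000, 12.000], [32.000, 18.000]] (det J = -1122.000).
Solving J·Δ = −F gives Δ = (0.840, 1.619).
Then the next iterate is (s, t)₁ = (-2.160, -1.381).
Re-evaluating at (-2.160, -1.381): F = (5.85618, -17.54079), so ‖F‖₂ = 18.493.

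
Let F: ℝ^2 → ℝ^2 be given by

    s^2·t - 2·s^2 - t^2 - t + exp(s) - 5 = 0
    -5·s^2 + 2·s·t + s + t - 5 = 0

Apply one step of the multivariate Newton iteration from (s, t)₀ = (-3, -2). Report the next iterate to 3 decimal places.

(-1.355, -1.717)

At (-3, -2): F = (-42.95021, -43.000).
Jacobian J = [[2·s·t - 4·s + exp(s), s^2 - 2·t - 1], [-10·s + 2·t + 1, 2·s + 1]].
At the point, J = [[24.04979, 12.000], [27.000, -5.000]] (det J = -444.24894).
Solving J·Δ = −F gives Δ = (1.645, 0.283).
Then the next iterate is (s, t)₁ = (-1.355, -1.717).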